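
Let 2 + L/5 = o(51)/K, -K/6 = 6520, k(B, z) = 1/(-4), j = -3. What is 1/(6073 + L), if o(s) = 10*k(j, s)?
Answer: 15648/94873829 ≈ 0.00016493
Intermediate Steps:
k(B, z) = -1/4
K = -39120 (K = -6*6520 = -39120)
o(s) = -5/2 (o(s) = 10*(-1/4) = -5/2)
L = -156475/15648 (L = -10 + 5*(-5/2/(-39120)) = -10 + 5*(-5/2*(-1/39120)) = -10 + 5*(1/15648) = -10 + 5/15648 = -156475/15648 ≈ -9.9997)
1/(6073 + L) = 1/(6073 - 156475/15648) = 1/(94873829/15648) = 15648/94873829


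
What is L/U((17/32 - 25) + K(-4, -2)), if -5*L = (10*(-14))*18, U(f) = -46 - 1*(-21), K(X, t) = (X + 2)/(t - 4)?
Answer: -504/25 ≈ -20.160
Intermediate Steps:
K(X, t) = (2 + X)/(-4 + t)
U(f) = -25 (U(f) = -46 + 21 = -25)
L = 504 (L = -10*(-14)*18/5 = -(-28)*18 = -⅕*(-2520) = 504)
L/U((17/32 - 25) + K(-4, -2)) = 504/(-25) = 504*(-1/25) = -504/25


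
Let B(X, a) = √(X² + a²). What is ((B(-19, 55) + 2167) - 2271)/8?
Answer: -13 + √3386/8 ≈ -5.7263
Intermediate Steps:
((B(-19, 55) + 2167) - 2271)/8 = ((√((-19)² + 55²) + 2167) - 2271)/8 = ((√(361 + 3025) + 2167) - 2271)*(⅛) = ((√3386 + 2167) - 2271)*(⅛) = ((2167 + √3386) - 2271)*(⅛) = (-104 + √3386)*(⅛) = -13 + √3386/8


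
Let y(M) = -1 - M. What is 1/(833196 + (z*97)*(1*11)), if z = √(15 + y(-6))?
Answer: 208299/173548201159 - 1067*√5/347096402318 ≈ 1.1934e-6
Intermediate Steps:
z = 2*√5 (z = √(15 + (-1 - 1*(-6))) = √(15 + (-1 + 6)) = √(15 + 5) = √20 = 2*√5 ≈ 4.4721)
1/(833196 + (z*97)*(1*11)) = 1/(833196 + ((2*√5)*97)*(1*11)) = 1/(833196 + (194*√5)*11) = 1/(833196 + 2134*√5)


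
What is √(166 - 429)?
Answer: I*√263 ≈ 16.217*I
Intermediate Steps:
√(166 - 429) = √(-263) = I*√263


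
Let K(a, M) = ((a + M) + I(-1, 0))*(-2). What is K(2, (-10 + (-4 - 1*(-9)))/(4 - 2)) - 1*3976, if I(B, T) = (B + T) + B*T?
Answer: -3973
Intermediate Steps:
I(B, T) = B + T + B*T
K(a, M) = 2 - 2*M - 2*a (K(a, M) = ((a + M) + (-1 + 0 - 1*0))*(-2) = ((M + a) + (-1 + 0 + 0))*(-2) = ((M + a) - 1)*(-2) = (-1 + M + a)*(-2) = 2 - 2*M - 2*a)
K(2, (-10 + (-4 - 1*(-9)))/(4 - 2)) - 1*3976 = (2 - 2*(-10 + (-4 - 1*(-9)))/(4 - 2) - 2*2) - 1*3976 = (2 - 2*(-10 + (-4 + 9))/2 - 4) - 3976 = (2 - 2*(-10 + 5)/2 - 4) - 3976 = (2 - (-10)/2 - 4) - 3976 = (2 - 2*(-5/2) - 4) - 3976 = (2 + 5 - 4) - 3976 = 3 - 3976 = -3973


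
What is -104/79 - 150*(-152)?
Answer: 1801096/79 ≈ 22799.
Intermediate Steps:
-104/79 - 150*(-152) = -104*1/79 + 22800 = -104/79 + 22800 = 1801096/79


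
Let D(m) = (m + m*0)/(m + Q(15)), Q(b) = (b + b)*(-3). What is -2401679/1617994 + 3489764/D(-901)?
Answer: 799371042083211/208258942 ≈ 3.8384e+6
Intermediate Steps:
Q(b) = -6*b (Q(b) = (2*b)*(-3) = -6*b)
D(m) = m/(-90 + m) (D(m) = (m + m*0)/(m - 6*15) = (m + 0)/(m - 90) = m/(-90 + m))
-2401679/1617994 + 3489764/D(-901) = -2401679/1617994 + 3489764/((-901/(-90 - 901))) = -2401679*1/1617994 + 3489764/((-901/(-991))) = -343097/231142 + 3489764/((-901*(-1/991))) = -343097/231142 + 3489764/(901/991) = -343097/231142 + 3489764*(991/901) = -343097/231142 + 3458356124/901 = 799371042083211/208258942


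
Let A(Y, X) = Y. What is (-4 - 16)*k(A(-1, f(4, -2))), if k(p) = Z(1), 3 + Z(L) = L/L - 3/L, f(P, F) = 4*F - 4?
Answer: 100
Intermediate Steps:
f(P, F) = -4 + 4*F
Z(L) = -2 - 3/L (Z(L) = -3 + (L/L - 3/L) = -3 + (1 - 3/L) = -2 - 3/L)
k(p) = -5 (k(p) = -2 - 3/1 = -2 - 3*1 = -2 - 3 = -5)
(-4 - 16)*k(A(-1, f(4, -2))) = (-4 - 16)*(-5) = -20*(-5) = 100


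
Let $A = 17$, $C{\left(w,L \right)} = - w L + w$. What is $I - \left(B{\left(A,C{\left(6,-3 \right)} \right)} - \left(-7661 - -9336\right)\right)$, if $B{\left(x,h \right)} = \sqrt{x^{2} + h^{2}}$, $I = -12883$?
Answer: $-11208 - \sqrt{865} \approx -11237.0$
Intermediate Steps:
$C{\left(w,L \right)} = w - L w$ ($C{\left(w,L \right)} = - L w + w = w - L w$)
$B{\left(x,h \right)} = \sqrt{h^{2} + x^{2}}$
$I - \left(B{\left(A,C{\left(6,-3 \right)} \right)} - \left(-7661 - -9336\right)\right) = -12883 - \left(\sqrt{\left(6 \left(1 - -3\right)\right)^{2} + 17^{2}} - \left(-7661 - -9336\right)\right) = -12883 - \left(\sqrt{\left(6 \left(1 + 3\right)\right)^{2} + 289} - \left(-7661 + 9336\right)\right) = -12883 - \left(\sqrt{\left(6 \cdot 4\right)^{2} + 289} - 1675\right) = -12883 - \left(\sqrt{24^{2} + 289} - 1675\right) = -12883 - \left(\sqrt{576 + 289} - 1675\right) = -12883 - \left(\sqrt{865} - 1675\right) = -12883 - \left(-1675 + \sqrt{865}\right) = -12883 + \left(1675 - \sqrt{865}\right) = -11208 - \sqrt{865}$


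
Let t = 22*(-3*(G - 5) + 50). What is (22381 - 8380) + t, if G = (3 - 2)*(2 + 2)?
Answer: 15167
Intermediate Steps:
G = 4 (G = 1*4 = 4)
t = 1166 (t = 22*(-3*(4 - 5) + 50) = 22*(-3*(-1) + 50) = 22*(3 + 50) = 22*53 = 1166)
(22381 - 8380) + t = (22381 - 8380) + 1166 = 14001 + 1166 = 15167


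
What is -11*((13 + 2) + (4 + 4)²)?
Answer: -869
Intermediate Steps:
-11*((13 + 2) + (4 + 4)²) = -11*(15 + 8²) = -11*(15 + 64) = -11*79 = -869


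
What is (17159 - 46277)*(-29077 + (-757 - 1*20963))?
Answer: 1479107046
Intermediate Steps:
(17159 - 46277)*(-29077 + (-757 - 1*20963)) = -29118*(-29077 + (-757 - 20963)) = -29118*(-29077 - 21720) = -29118*(-50797) = 1479107046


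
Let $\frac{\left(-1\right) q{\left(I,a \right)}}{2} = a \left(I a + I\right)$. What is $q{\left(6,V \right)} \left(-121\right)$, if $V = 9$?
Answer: $130680$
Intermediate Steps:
$q{\left(I,a \right)} = - 2 a \left(I + I a\right)$ ($q{\left(I,a \right)} = - 2 a \left(I a + I\right) = - 2 a \left(I + I a\right)$)
$q{\left(6,V \right)} \left(-121\right) = \left(-2\right) 6 \cdot 9 \left(1 + 9\right) \left(-121\right) = \left(-2\right) 6 \cdot 9 \cdot 10 \left(-121\right) = \left(-1080\right) \left(-121\right) = 130680$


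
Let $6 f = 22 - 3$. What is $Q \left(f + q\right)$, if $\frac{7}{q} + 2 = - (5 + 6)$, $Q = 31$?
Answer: $\frac{6355}{78} \approx 81.474$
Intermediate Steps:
$f = \frac{19}{6}$ ($f = \frac{22 - 3}{6} = \frac{1}{6} \cdot 19 = \frac{19}{6} \approx 3.1667$)
$q = - \frac{7}{13}$ ($q = \frac{7}{-2 - \left(5 + 6\right)} = \frac{7}{-2 - 11} = \frac{7}{-13} = 7 \left(- \frac{1}{13}\right) = - \frac{7}{13} \approx -0.53846$)
$Q \left(f + q\right) = 31 \left(\frac{19}{6} - \frac{7}{13}\right) = 31 \cdot \frac{205}{78} = \frac{6355}{78}$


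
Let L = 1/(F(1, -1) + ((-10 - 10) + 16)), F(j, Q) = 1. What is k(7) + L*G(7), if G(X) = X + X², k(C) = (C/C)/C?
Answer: -389/21 ≈ -18.524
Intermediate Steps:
k(C) = 1/C
L = -⅓ (L = 1/(1 + ((-10 - 10) + 16)) = 1/(1 + (-20 + 16)) = 1/(1 - 4) = 1/(-3) = -⅓ ≈ -0.33333)
k(7) + L*G(7) = 1/7 - 7*(1 + 7)/3 = ⅐ - 7*8/3 = ⅐ - ⅓*56 = ⅐ - 56/3 = -389/21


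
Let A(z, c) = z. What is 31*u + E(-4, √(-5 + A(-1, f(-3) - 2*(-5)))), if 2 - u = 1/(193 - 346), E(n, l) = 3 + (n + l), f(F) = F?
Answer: 9364/153 + I*√6 ≈ 61.203 + 2.4495*I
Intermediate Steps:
E(n, l) = 3 + l + n (E(n, l) = 3 + (l + n) = 3 + l + n)
u = 307/153 (u = 2 - 1/(193 - 346) = 2 - 1/(-153) = 2 - 1*(-1/153) = 2 + 1/153 = 307/153 ≈ 2.0065)
31*u + E(-4, √(-5 + A(-1, f(-3) - 2*(-5)))) = 31*(307/153) + (3 + √(-5 - 1) - 4) = 9517/153 + (3 + √(-6) - 4) = 9517/153 + (3 + I*√6 - 4) = 9517/153 + (-1 + I*√6) = 9364/153 + I*√6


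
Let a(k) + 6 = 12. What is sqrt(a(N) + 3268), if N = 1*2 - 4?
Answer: sqrt(3274) ≈ 57.219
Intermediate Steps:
N = -2 (N = 2 - 4 = -2)
a(k) = 6 (a(k) = -6 + 12 = 6)
sqrt(a(N) + 3268) = sqrt(6 + 3268) = sqrt(3274)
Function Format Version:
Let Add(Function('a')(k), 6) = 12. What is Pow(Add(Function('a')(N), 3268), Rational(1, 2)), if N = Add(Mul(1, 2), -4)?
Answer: Pow(3274, Rational(1, 2)) ≈ 57.219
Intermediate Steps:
N = -2 (N = Add(2, -4) = -2)
Function('a')(k) = 6 (Function('a')(k) = Add(-6, 12) = 6)
Pow(Add(Function('a')(N), 3268), Rational(1, 2)) = Pow(Add(6, 3268), Rational(1, 2)) = Pow(3274, Rational(1, 2))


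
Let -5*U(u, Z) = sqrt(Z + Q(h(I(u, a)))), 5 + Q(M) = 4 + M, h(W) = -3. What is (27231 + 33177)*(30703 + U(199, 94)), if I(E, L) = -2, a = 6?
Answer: 1854706824 - 181224*sqrt(10)/5 ≈ 1.8546e+9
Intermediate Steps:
Q(M) = -1 + M (Q(M) = -5 + (4 + M) = -1 + M)
U(u, Z) = -sqrt(-4 + Z)/5 (U(u, Z) = -sqrt(Z + (-1 - 3))/5 = -sqrt(Z - 4)/5 = -sqrt(-4 + Z)/5)
(27231 + 33177)*(30703 + U(199, 94)) = (27231 + 33177)*(30703 - sqrt(-4 + 94)/5) = 60408*(30703 - 3*sqrt(10)/5) = 1854706824 - 181224*sqrt(10)/5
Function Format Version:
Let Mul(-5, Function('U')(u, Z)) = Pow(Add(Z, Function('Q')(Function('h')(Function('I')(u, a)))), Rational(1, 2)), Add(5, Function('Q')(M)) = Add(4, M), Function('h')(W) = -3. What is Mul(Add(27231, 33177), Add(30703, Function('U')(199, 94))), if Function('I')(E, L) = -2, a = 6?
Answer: Add(1854706824, Mul(Rational(-181224, 5), Pow(10, Rational(1, 2)))) ≈ 1.8546e+9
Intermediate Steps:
Function('Q')(M) = Add(-1, M) (Function('Q')(M) = Add(-5, Add(4, M)) = Add(-1, M))
Function('U')(u, Z) = Mul(Rational(-1, 5), Pow(Add(-4, Z), Rational(1, 2))) (Function('U')(u, Z) = Mul(Rational(-1, 5), Pow(Add(Z, Add(-1, -3)), Rational(1, 2))) = Mul(Rational(-1, 5), Pow(Add(Z, -4), Rational(1, 2))) = Mul(Rational(-1, 5), Pow(Add(-4, Z), Rational(1, 2))))
Mul(Add(27231, 33177), Add(30703, Function('U')(199, 94))) = Mul(Add(27231, 33177), Add(30703, Mul(Rational(-1, 5), Pow(Add(-4, 94), Rational(1, 2))))) = Mul(60408, Add(30703, Mul(Rational(-1, 5), Pow(90, Rational(1, 2))))) = Mul(60408, Add(30703, Mul(Rational(-1, 5), Mul(3, Pow(10, Rational(1, 2)))))) = Mul(60408, Add(30703, Mul(Rational(-3, 5), Pow(10, Rational(1, 2))))) = Add(1854706824, Mul(Rational(-181224, 5), Pow(10, Rational(1, 2))))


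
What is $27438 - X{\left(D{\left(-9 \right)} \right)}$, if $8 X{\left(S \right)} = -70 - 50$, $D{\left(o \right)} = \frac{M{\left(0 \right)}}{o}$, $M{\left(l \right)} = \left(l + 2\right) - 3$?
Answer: $27453$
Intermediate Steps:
$M{\left(l \right)} = -1 + l$ ($M{\left(l \right)} = \left(2 + l\right) - 3 = -1 + l$)
$D{\left(o \right)} = - \frac{1}{o}$ ($D{\left(o \right)} = \frac{-1 + 0}{o} = - \frac{1}{o}$)
$X{\left(S \right)} = -15$ ($X{\left(S \right)} = \frac{-70 - 50}{8} = \frac{1}{8} \left(-120\right) = -15$)
$27438 - X{\left(D{\left(-9 \right)} \right)} = 27438 - -15 = 27438 + 15 = 27453$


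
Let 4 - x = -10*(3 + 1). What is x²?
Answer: 1936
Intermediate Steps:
x = 44 (x = 4 - (-10)*(3 + 1) = 4 - (-10)*4 = 4 - 1*(-40) = 4 + 40 = 44)
x² = 44² = 1936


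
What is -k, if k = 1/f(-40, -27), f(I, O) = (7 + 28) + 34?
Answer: -1/69 ≈ -0.014493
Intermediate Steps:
f(I, O) = 69 (f(I, O) = 35 + 34 = 69)
k = 1/69 ≈ 0.014493
-k = -1*1/69 = -1/69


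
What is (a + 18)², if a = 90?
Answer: 11664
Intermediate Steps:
(a + 18)² = (90 + 18)² = 108² = 11664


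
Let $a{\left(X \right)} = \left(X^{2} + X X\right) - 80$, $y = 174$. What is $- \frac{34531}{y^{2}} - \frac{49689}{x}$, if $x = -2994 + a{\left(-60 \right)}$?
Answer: $- \frac{823429535}{62459388} \approx -13.183$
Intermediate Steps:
$a{\left(X \right)} = -80 + 2 X^{2}$ ($a{\left(X \right)} = \left(X^{2} + X^{2}\right) - 80 = 2 X^{2} - 80 = -80 + 2 X^{2}$)
$x = 4126$ ($x = -2994 - \left(80 - 2 \left(-60\right)^{2}\right) = -2994 + \left(-80 + 2 \cdot 3600\right) = -2994 + \left(-80 + 7200\right) = -2994 + 7120 = 4126$)
$- \frac{34531}{y^{2}} - \frac{49689}{x} = - \frac{34531}{174^{2}} - \frac{49689}{4126} = - \frac{34531}{30276} - \frac{49689}{4126} = - \frac{823429535}{62459388}$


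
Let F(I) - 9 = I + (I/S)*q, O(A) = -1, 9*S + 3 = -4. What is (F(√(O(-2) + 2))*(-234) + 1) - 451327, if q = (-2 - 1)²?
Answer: -3156708/7 ≈ -4.5096e+5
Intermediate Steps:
S = -7/9 (S = -⅓ + (⅑)*(-4) = -⅓ - 4/9 = -7/9 ≈ -0.77778)
q = 9 (q = (-3)² = 9)
F(I) = 9 - 74*I/7 (F(I) = 9 + (I + (I/(-7/9))*9) = 9 + (I + (I*(-9/7))*9) = 9 + (I - 9*I/7*9) = 9 + (I - 81*I/7) = 9 - 74*I/7)
(F(√(O(-2) + 2))*(-234) + 1) - 451327 = ((9 - 74*√(-1 + 2)/7)*(-234) + 1) - 451327 = ((9 - 74*√1/7)*(-234) + 1) - 451327 = ((9 - 74/7*1)*(-234) + 1) - 451327 = ((9 - 74/7)*(-234) + 1) - 451327 = (-11/7*(-234) + 1) - 451327 = (2574/7 + 1) - 451327 = 2581/7 - 451327 = -3156708/7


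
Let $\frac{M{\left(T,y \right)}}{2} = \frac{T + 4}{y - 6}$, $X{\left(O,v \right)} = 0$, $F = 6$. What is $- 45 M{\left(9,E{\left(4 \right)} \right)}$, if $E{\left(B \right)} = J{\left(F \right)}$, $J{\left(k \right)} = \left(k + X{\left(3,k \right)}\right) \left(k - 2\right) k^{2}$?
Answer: $- \frac{15}{11} \approx -1.3636$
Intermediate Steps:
$J{\left(k \right)} = k^{3} \left(-2 + k\right)$ ($J{\left(k \right)} = \left(k + 0\right) \left(k - 2\right) k^{2} = k \left(-2 + k\right) k^{2} = k^{3} \left(-2 + k\right)$)
$E{\left(B \right)} = 864$ ($E{\left(B \right)} = 6^{3} \left(-2 + 6\right) = 216 \cdot 4 = 864$)
$M{\left(T,y \right)} = \frac{2 \left(4 + T\right)}{-6 + y}$ ($M{\left(T,y \right)} = 2 \frac{T + 4}{y - 6} = 2 \frac{4 + T}{-6 + y} = \frac{2 \left(4 + T\right)}{-6 + y}$)
$- 45 M{\left(9,E{\left(4 \right)} \right)} = - 45 \frac{2 \left(4 + 9\right)}{-6 + 864} = - 45 \cdot 2 \cdot \frac{1}{858} \cdot 13 = \left(-45\right) \frac{1}{33} = - \frac{15}{11}$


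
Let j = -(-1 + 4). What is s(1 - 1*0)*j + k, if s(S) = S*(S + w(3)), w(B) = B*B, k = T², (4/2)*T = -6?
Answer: -21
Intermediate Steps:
T = -3 (T = (½)*(-6) = -3)
j = -3 (j = -1*3 = -3)
k = 9 (k = (-3)² = 9)
w(B) = B²
s(S) = S*(9 + S) (s(S) = S*(S + 3²) = S*(S + 9) = S*(9 + S))
s(1 - 1*0)*j + k = ((1 - 1*0)*(9 + (1 - 1*0)))*(-3) + 9 = ((1 + 0)*(9 + (1 + 0)))*(-3) + 9 = (1*(9 + 1))*(-3) + 9 = (1*10)*(-3) + 9 = 10*(-3) + 9 = -30 + 9 = -21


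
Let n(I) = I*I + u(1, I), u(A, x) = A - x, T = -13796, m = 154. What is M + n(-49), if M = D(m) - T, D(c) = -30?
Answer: 16217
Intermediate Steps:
M = 13766 (M = -30 - 1*(-13796) = -30 + 13796 = 13766)
n(I) = 1 + I² - I (n(I) = I*I + (1 - I) = I² + (1 - I) = 1 + I² - I)
M + n(-49) = 13766 + (1 + (-49)² - 1*(-49)) = 13766 + (1 + 2401 + 49) = 13766 + 2451 = 16217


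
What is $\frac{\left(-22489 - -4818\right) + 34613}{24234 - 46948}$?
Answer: $- \frac{8471}{11357} \approx -0.74588$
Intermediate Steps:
$\frac{\left(-22489 - -4818\right) + 34613}{24234 - 46948} = \frac{\left(-22489 + 4818\right) + 34613}{24234 - 46948} = \frac{-17671 + 34613}{24234 - 46948} = \frac{16942}{-22714} = 16942 \left(- \frac{1}{22714}\right) = - \frac{8471}{11357}$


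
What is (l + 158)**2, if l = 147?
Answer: 93025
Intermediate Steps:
(l + 158)**2 = (147 + 158)**2 = 305**2 = 93025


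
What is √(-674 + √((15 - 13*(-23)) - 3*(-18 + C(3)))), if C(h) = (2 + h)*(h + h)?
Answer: √(-674 + √278) ≈ 25.638*I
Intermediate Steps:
C(h) = 2*h*(2 + h) (C(h) = (2 + h)*(2*h) = 2*h*(2 + h))
√(-674 + √((15 - 13*(-23)) - 3*(-18 + C(3)))) = √(-674 + √((15 - 13*(-23)) - 3*(-18 + 2*3*(2 + 3)))) = √(-674 + √((15 + 299) - 3*(-18 + 2*3*5))) = √(-674 + √(314 - 3*(-18 + 30))) = √(-674 + √(314 - 3*12)) = √(-674 + √(314 - 36)) = √(-674 + √278)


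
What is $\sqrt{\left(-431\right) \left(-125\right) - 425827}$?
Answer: $36 i \sqrt{287} \approx 609.88 i$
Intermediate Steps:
$\sqrt{\left(-431\right) \left(-125\right) - 425827} = \sqrt{53875 - 425827} = \sqrt{-371952} = 36 i \sqrt{287}$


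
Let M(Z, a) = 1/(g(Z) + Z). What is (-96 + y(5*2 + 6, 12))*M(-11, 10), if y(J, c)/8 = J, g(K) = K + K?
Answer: -32/33 ≈ -0.96970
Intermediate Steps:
g(K) = 2*K
y(J, c) = 8*J
M(Z, a) = 1/(3*Z) (M(Z, a) = 1/(2*Z + Z) = 1/(3*Z))
(-96 + y(5*2 + 6, 12))*M(-11, 10) = (-96 + 8*(5*2 + 6))*((⅓)/(-11)) = (-96 + 8*(10 + 6))*((⅓)*(-1/11)) = (-96 + 8*16)*(-1/33) = (-96 + 128)*(-1/33) = 32*(-1/33) = -32/33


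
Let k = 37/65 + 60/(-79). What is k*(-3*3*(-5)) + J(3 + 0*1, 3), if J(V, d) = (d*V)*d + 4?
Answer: 23044/1027 ≈ 22.438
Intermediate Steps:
J(V, d) = 4 + V*d² (J(V, d) = (V*d)*d + 4 = V*d² + 4 = 4 + V*d²)
k = -977/5135 (k = 37*(1/65) + 60*(-1/79) = 37/65 - 60/79 = -977/5135 ≈ -0.19026)
k*(-3*3*(-5)) + J(3 + 0*1, 3) = -977*(-3*3)*(-5)/5135 + (4 + (3 + 0*1)*3²) = -(-8793)*(-5)/5135 + (4 + (3 + 0)*9) = -977/5135*45 + (4 + 3*9) = -8793/1027 + (4 + 27) = -8793/1027 + 31 = 23044/1027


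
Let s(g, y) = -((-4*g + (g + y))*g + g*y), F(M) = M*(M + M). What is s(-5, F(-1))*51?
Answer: 4845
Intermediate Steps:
F(M) = 2*M² (F(M) = M*(2*M) = 2*M²)
s(g, y) = -g*y - g*(y - 3*g) (s(g, y) = -((y - 3*g)*g + g*y) = -(g*(y - 3*g) + g*y) = -(g*y + g*(y - 3*g)) = -g*y - g*(y - 3*g))
s(-5, F(-1))*51 = -5*(-4*(-1)² + 3*(-5))*51 = -5*(-4 - 15)*51 = -5*(-19)*51 = 95*51 = 4845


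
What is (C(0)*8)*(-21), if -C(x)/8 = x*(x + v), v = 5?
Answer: 0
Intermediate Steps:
C(x) = -8*x*(5 + x) (C(x) = -8*x*(x + 5) = -8*x*(5 + x))
(C(0)*8)*(-21) = (-8*0*(5 + 0)*8)*(-21) = (-8*0*5*8)*(-21) = (0*8)*(-21) = 0*(-21) = 0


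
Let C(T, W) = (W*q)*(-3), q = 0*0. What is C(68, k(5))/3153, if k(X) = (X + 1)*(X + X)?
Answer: 0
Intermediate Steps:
q = 0
k(X) = 2*X*(1 + X) (k(X) = (1 + X)*(2*X) = 2*X*(1 + X))
C(T, W) = 0 (C(T, W) = (W*0)*(-3) = 0*(-3) = 0)
C(68, k(5))/3153 = 0/3153 = 0*(1/3153) = 0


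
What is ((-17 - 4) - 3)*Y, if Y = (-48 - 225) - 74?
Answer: 8328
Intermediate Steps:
Y = -347 (Y = -273 - 74 = -347)
((-17 - 4) - 3)*Y = ((-17 - 4) - 3)*(-347) = (-21 - 3)*(-347) = -24*(-347) = 8328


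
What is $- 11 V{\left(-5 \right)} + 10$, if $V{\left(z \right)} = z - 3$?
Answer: $98$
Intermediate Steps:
$V{\left(z \right)} = -3 + z$
$- 11 V{\left(-5 \right)} + 10 = - 11 \left(-3 - 5\right) + 10 = \left(-11\right) \left(-8\right) + 10 = 88 + 10 = 98$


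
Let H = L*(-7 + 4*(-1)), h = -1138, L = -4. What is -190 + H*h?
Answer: -50262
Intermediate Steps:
H = 44 (H = -4*(-7 + 4*(-1)) = -4*(-7 - 4) = -4*(-11) = 44)
-190 + H*h = -190 + 44*(-1138) = -190 - 50072 = -50262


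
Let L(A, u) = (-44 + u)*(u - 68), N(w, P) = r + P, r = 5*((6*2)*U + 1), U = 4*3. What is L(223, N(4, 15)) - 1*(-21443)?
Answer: 489155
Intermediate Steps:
U = 12
r = 725 (r = 5*((6*2)*12 + 1) = 5*(12*12 + 1) = 5*(144 + 1) = 5*145 = 725)
N(w, P) = 725 + P
L(A, u) = (-68 + u)*(-44 + u) (L(A, u) = (-44 + u)*(-68 + u) = (-68 + u)*(-44 + u))
L(223, N(4, 15)) - 1*(-21443) = (2992 + (725 + 15)² - 112*(725 + 15)) - 1*(-21443) = (2992 + 740² - 112*740) + 21443 = (2992 + 547600 - 82880) + 21443 = 467712 + 21443 = 489155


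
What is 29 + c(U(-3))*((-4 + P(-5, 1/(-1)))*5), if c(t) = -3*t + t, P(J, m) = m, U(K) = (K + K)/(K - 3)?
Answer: 79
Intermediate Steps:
U(K) = 2*K/(-3 + K) (U(K) = (2*K)/(-3 + K) = 2*K/(-3 + K))
c(t) = -2*t
29 + c(U(-3))*((-4 + P(-5, 1/(-1)))*5) = 29 + (-4*(-3)/(-3 - 3))*((-4 + 1/(-1))*5) = 29 + (-4*(-3)/(-6))*((-4 - 1)*5) = 29 + (-4*(-3)*(-1)/6)*(-5*5) = 29 - 2*1*(-25) = 29 - 2*(-25) = 29 + 50 = 79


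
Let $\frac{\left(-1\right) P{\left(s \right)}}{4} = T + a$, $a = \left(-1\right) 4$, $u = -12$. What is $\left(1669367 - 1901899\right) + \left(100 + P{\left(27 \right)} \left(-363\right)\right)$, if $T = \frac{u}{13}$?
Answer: $- \frac{3114544}{13} \approx -2.3958 \cdot 10^{5}$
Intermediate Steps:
$a = -4$
$T = - \frac{12}{13} \approx -0.92308$
$P{\left(s \right)} = \frac{256}{13}$ ($P{\left(s \right)} = - 4 \left(- \frac{12}{13} - 4\right) = \left(-4\right) \left(- \frac{64}{13}\right) = \frac{256}{13}$)
$\left(1669367 - 1901899\right) + \left(100 + P{\left(27 \right)} \left(-363\right)\right) = \left(1669367 - 1901899\right) + \left(100 + \frac{256}{13} \left(-363\right)\right) = -232532 + \left(100 - \frac{92928}{13}\right) = -232532 - \frac{91628}{13} = - \frac{3114544}{13}$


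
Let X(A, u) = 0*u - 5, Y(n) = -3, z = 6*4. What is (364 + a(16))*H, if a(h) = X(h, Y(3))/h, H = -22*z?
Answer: -192027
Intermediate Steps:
z = 24
X(A, u) = -5 (X(A, u) = 0 - 5 = -5)
H = -528 (H = -22*24 = -528)
a(h) = -5/h
(364 + a(16))*H = (364 - 5/16)*(-528) = (5819/16)*(-528) = -192027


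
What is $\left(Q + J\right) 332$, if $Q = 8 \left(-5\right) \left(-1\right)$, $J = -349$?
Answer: $-102588$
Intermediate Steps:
$Q = 40$ ($Q = \left(-40\right) \left(-1\right) = 40$)
$\left(Q + J\right) 332 = \left(40 - 349\right) 332 = \left(-309\right) 332 = -102588$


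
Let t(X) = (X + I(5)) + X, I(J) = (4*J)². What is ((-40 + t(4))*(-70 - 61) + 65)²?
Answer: 2317748449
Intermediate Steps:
I(J) = 16*J²
t(X) = 400 + 2*X (t(X) = (X + 16*5²) + X = (X + 16*25) + X = (X + 400) + X = (400 + X) + X = 400 + 2*X)
((-40 + t(4))*(-70 - 61) + 65)² = ((-40 + (400 + 2*4))*(-70 - 61) + 65)² = ((-40 + (400 + 8))*(-131) + 65)² = ((-40 + 408)*(-131) + 65)² = (368*(-131) + 65)² = (-48208 + 65)² = (-48143)² = 2317748449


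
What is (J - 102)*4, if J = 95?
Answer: -28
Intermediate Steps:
(J - 102)*4 = (95 - 102)*4 = -7*4 = -28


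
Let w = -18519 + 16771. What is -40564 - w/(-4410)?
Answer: -89444494/2205 ≈ -40564.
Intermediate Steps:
w = -1748
-40564 - w/(-4410) = -40564 - (-1748)/(-4410) = -40564 - (-1748)*(-1)/4410 = -40564 - 1*874/2205 = -40564 - 874/2205 = -89444494/2205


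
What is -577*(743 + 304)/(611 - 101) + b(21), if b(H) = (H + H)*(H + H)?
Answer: 98507/170 ≈ 579.45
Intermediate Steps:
b(H) = 4*H**2 (b(H) = (2*H)*(2*H) = 4*H**2)
-577*(743 + 304)/(611 - 101) + b(21) = -577*(743 + 304)/(611 - 101) + 4*21**2 = -604119/510 + 4*441 = -604119/510 + 1764 = -577*349/170 + 1764 = -201373/170 + 1764 = 98507/170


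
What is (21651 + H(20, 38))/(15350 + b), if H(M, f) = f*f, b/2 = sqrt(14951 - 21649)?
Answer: 177254125/117824646 - 23095*I*sqrt(6698)/117824646 ≈ 1.5044 - 0.016042*I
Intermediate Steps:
b = 2*I*sqrt(6698) (b = 2*sqrt(14951 - 21649) = 2*sqrt(-6698) = 2*(I*sqrt(6698)) = 2*I*sqrt(6698) ≈ 163.68*I)
H(M, f) = f**2
(21651 + H(20, 38))/(15350 + b) = (21651 + 38**2)/(15350 + 2*I*sqrt(6698)) = (21651 + 1444)/(15350 + 2*I*sqrt(6698)) = 23095/(15350 + 2*I*sqrt(6698))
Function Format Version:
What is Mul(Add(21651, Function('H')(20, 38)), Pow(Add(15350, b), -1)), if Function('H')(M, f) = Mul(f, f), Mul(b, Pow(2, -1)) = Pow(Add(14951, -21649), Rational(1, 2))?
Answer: Add(Rational(177254125, 117824646), Mul(Rational(-23095, 117824646), I, Pow(6698, Rational(1, 2)))) ≈ Add(1.5044, Mul(-0.016042, I))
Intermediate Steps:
b = Mul(2, I, Pow(6698, Rational(1, 2))) (b = Mul(2, Pow(Add(14951, -21649), Rational(1, 2))) = Mul(2, Pow(-6698, Rational(1, 2))) = Mul(2, Mul(I, Pow(6698, Rational(1, 2)))) = Mul(2, I, Pow(6698, Rational(1, 2))) ≈ Mul(163.68, I))
Function('H')(M, f) = Pow(f, 2)
Mul(Add(21651, Function('H')(20, 38)), Pow(Add(15350, b), -1)) = Mul(Add(21651, Pow(38, 2)), Pow(Add(15350, Mul(2, I, Pow(6698, Rational(1, 2)))), -1)) = Mul(Add(21651, 1444), Pow(Add(15350, Mul(2, I, Pow(6698, Rational(1, 2)))), -1)) = Mul(23095, Pow(Add(15350, Mul(2, I, Pow(6698, Rational(1, 2)))), -1))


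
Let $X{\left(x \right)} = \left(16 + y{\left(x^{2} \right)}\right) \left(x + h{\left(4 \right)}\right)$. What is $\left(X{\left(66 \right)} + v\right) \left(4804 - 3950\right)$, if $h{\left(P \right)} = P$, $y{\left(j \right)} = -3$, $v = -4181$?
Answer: $-2793434$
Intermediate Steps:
$X{\left(x \right)} = 52 + 13 x$ ($X{\left(x \right)} = \left(16 - 3\right) \left(x + 4\right) = 13 \left(4 + x\right) = 52 + 13 x$)
$\left(X{\left(66 \right)} + v\right) \left(4804 - 3950\right) = \left(\left(52 + 13 \cdot 66\right) - 4181\right) \left(4804 - 3950\right) = \left(\left(52 + 858\right) - 4181\right) 854 = \left(910 - 4181\right) 854 = \left(-3271\right) 854 = -2793434$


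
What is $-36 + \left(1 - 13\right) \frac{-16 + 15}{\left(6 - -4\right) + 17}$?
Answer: $- \frac{320}{9} \approx -35.556$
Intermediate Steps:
$-36 + \left(1 - 13\right) \frac{-16 + 15}{\left(6 - -4\right) + 17} = -36 + \left(1 - 13\right) \left(- \frac{1}{\left(6 + 4\right) + 17}\right) = -36 - 12 \left(- \frac{1}{10 + 17}\right) = -36 - 12 \left(- \frac{1}{27}\right) = -36 - 12 \left(\left(-1\right) \frac{1}{27}\right) = -36 - - \frac{4}{9} = -36 + \frac{4}{9} = - \frac{320}{9}$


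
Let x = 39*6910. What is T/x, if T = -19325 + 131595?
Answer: 11227/26949 ≈ 0.41660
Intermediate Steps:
T = 112270
x = 269490
T/x = 112270/269490 = 112270*(1/269490) = 11227/26949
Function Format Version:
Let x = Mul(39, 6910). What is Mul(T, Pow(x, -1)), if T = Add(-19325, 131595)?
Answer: Rational(11227, 26949) ≈ 0.41660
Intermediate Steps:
T = 112270
x = 269490
Mul(T, Pow(x, -1)) = Mul(112270, Pow(269490, -1)) = Mul(112270, Rational(1, 269490)) = Rational(11227, 26949)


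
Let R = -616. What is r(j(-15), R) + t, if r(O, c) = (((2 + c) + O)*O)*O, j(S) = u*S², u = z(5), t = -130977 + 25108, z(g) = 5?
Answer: 646628506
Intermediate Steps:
t = -105869
u = 5
j(S) = 5*S²
r(O, c) = O²*(2 + O + c) (r(O, c) = ((2 + O + c)*O)*O = (O*(2 + O + c))*O = O²*(2 + O + c))
r(j(-15), R) + t = (5*(-15)²)²*(2 + 5*(-15)² - 616) - 105869 = (5*225)²*(2 + 5*225 - 616) - 105869 = 1125²*(2 + 1125 - 616) - 105869 = 1265625*511 - 105869 = 646734375 - 105869 = 646628506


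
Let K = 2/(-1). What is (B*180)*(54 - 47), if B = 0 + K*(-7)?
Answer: 17640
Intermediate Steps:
K = -2 (K = 2*(-1) = -2)
B = 14 (B = 0 - 2*(-7) = 0 + 14 = 14)
(B*180)*(54 - 47) = (14*180)*(54 - 47) = 2520*7 = 17640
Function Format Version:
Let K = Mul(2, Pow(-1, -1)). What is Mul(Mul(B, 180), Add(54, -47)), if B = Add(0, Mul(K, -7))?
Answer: 17640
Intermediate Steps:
K = -2 (K = Mul(2, -1) = -2)
B = 14 (B = Add(0, Mul(-2, -7)) = Add(0, 14) = 14)
Mul(Mul(B, 180), Add(54, -47)) = Mul(Mul(14, 180), Add(54, -47)) = Mul(2520, 7) = 17640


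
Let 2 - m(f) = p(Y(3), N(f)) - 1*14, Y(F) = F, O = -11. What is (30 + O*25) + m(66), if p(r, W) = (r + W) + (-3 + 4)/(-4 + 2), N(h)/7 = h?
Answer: -1387/2 ≈ -693.50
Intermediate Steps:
N(h) = 7*h
p(r, W) = -1/2 + W + r (p(r, W) = (W + r) + 1/(-2) = (W + r) + 1*(-1/2) = (W + r) - 1/2 = -1/2 + W + r)
m(f) = 27/2 - 7*f (m(f) = 2 - ((-1/2 + 7*f + 3) - 1*14) = 2 - ((5/2 + 7*f) - 14) = 2 - (-23/2 + 7*f) = 2 + (23/2 - 7*f) = 27/2 - 7*f)
(30 + O*25) + m(66) = (30 - 11*25) + (27/2 - 7*66) = (30 - 275) + (27/2 - 462) = -245 - 897/2 = -1387/2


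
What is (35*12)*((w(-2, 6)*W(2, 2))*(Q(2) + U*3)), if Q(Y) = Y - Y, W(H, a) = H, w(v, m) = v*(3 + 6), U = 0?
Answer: 0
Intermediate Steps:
w(v, m) = 9*v (w(v, m) = v*9 = 9*v)
Q(Y) = 0
(35*12)*((w(-2, 6)*W(2, 2))*(Q(2) + U*3)) = (35*12)*(((9*(-2))*2)*(0 + 0*3)) = 420*((-18*2)*(0 + 0)) = 420*(-36*0) = 420*0 = 0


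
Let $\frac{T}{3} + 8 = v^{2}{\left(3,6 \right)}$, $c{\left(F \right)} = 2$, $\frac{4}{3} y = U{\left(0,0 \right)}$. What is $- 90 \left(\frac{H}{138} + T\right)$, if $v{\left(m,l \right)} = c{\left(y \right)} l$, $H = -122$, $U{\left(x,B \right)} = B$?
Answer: $- \frac{842730}{23} \approx -36640.0$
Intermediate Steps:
$y = 0$ ($y = \frac{3}{4} \cdot 0 = 0$)
$v{\left(m,l \right)} = 2 l$
$T = 408$ ($T = -24 + 3 \left(2 \cdot 6\right)^{2} = -24 + 3 \cdot 12^{2} = -24 + 3 \cdot 144 = -24 + 432 = 408$)
$- 90 \left(\frac{H}{138} + T\right) = - 90 \left(- \frac{122}{138} + 408\right) = - 90 \left(\left(-122\right) \frac{1}{138} + 408\right) = - 90 \left(- \frac{61}{69} + 408\right) = \left(-90\right) \frac{28091}{69} = - \frac{842730}{23}$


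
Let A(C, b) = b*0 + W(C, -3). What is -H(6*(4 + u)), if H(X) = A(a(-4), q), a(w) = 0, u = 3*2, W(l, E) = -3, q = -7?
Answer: 3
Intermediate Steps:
u = 6
A(C, b) = -3 (A(C, b) = b*0 - 3 = 0 - 3 = -3)
H(X) = -3
-H(6*(4 + u)) = -1*(-3) = 3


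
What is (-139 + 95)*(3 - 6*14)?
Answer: 3564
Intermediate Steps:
(-139 + 95)*(3 - 6*14) = -44*(3 - 1*84) = -44*(3 - 84) = -44*(-81) = 3564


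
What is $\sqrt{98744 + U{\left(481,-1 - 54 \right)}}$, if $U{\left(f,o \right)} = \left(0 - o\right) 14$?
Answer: $\sqrt{99514} \approx 315.46$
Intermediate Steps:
$U{\left(f,o \right)} = - 14 o$ ($U{\left(f,o \right)} = - o 14 = - 14 o$)
$\sqrt{98744 + U{\left(481,-1 - 54 \right)}} = \sqrt{98744 - 14 \left(-1 - 54\right)} = \sqrt{98744 - -770} = \sqrt{98744 + 770} = \sqrt{99514}$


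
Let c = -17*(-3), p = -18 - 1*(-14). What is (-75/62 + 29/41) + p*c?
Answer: -519845/2542 ≈ -204.50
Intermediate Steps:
p = -4 (p = -18 + 14 = -4)
c = 51
(-75/62 + 29/41) + p*c = (-75/62 + 29/41) - 4*51 = (-75*1/62 + 29*(1/41)) - 204 = (-75/62 + 29/41) - 204 = -1277/2542 - 204 = -519845/2542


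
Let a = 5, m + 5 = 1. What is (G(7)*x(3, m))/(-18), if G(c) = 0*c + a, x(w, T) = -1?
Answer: 5/18 ≈ 0.27778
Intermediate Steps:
m = -4 (m = -5 + 1 = -4)
G(c) = 5 (G(c) = 0*c + 5 = 0 + 5 = 5)
(G(7)*x(3, m))/(-18) = (5*(-1))/(-18) = -5*(-1/18) = 5/18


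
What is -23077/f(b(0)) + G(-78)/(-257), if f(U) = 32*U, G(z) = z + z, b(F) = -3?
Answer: 5945765/24672 ≈ 240.99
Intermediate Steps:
G(z) = 2*z
-23077/f(b(0)) + G(-78)/(-257) = -23077/(32*(-3)) + (2*(-78))/(-257) = -23077/(-96) - 156*(-1/257) = -23077*(-1/96) + 156/257 = 23077/96 + 156/257 = 5945765/24672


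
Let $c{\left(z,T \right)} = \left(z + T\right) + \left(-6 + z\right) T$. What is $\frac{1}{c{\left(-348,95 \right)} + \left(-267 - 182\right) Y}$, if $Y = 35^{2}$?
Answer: $- \frac{1}{583908} \approx -1.7126 \cdot 10^{-6}$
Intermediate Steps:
$c{\left(z,T \right)} = T + z + T \left(-6 + z\right)$ ($c{\left(z,T \right)} = \left(T + z\right) + T \left(-6 + z\right) = T + z + T \left(-6 + z\right)$)
$Y = 1225$
$\frac{1}{c{\left(-348,95 \right)} + \left(-267 - 182\right) Y} = \frac{1}{\left(-348 - 475 + 95 \left(-348\right)\right) + \left(-267 - 182\right) 1225} = \frac{1}{\left(-348 - 475 - 33060\right) - 550025} = \frac{1}{-33883 - 550025} = \frac{1}{-583908} = - \frac{1}{583908}$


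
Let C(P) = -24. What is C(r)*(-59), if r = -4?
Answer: 1416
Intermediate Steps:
C(r)*(-59) = -24*(-59) = 1416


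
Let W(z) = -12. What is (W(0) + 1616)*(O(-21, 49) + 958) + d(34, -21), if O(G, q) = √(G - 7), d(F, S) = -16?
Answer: 1536616 + 3208*I*√7 ≈ 1.5366e+6 + 8487.6*I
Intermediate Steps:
O(G, q) = √(-7 + G)
(W(0) + 1616)*(O(-21, 49) + 958) + d(34, -21) = (-12 + 1616)*(√(-7 - 21) + 958) - 16 = 1604*(√(-28) + 958) - 16 = 1604*(2*I*√7 + 958) - 16 = 1604*(958 + 2*I*√7) - 16 = (1536632 + 3208*I*√7) - 16 = 1536616 + 3208*I*√7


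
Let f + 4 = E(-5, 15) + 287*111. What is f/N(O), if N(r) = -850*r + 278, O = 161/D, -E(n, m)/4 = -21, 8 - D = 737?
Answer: 23282073/339512 ≈ 68.575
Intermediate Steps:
D = -729 (D = 8 - 1*737 = 8 - 737 = -729)
E(n, m) = 84 (E(n, m) = -4*(-21) = 84)
O = -161/729 (O = 161/(-729) = 161*(-1/729) = -161/729 ≈ -0.22085)
f = 31937 (f = -4 + (84 + 287*111) = -4 + (84 + 31857) = -4 + 31941 = 31937)
N(r) = 278 - 850*r
f/N(O) = 31937/(278 - 850*(-161/729)) = 31937/(278 + 136850/729) = 31937/(339512/729) = 31937*(729/339512) = 23282073/339512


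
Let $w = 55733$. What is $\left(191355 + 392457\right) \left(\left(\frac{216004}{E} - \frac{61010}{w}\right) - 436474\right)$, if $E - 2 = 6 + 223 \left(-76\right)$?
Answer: $- \frac{60146589726780904836}{236029255} \approx -2.5483 \cdot 10^{11}$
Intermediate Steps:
$E = -16940$ ($E = 2 + \left(6 + 223 \left(-76\right)\right) = 2 + \left(6 - 16948\right) = 2 - 16942 = -16940$)
$\left(191355 + 392457\right) \left(\left(\frac{216004}{E} - \frac{61010}{w}\right) - 436474\right) = \left(191355 + 392457\right) \left(\left(\frac{216004}{-16940} - \frac{61010}{55733}\right) - 436474\right) = 583812 \left(\left(216004 \left(- \frac{1}{16940}\right) - \frac{61010}{55733}\right) - 436474\right) = 583812 \left(\left(- \frac{54001}{4235} - \frac{61010}{55733}\right) - 436474\right) = 583812 \left(- \frac{3268015083}{236029255} - 436474\right) = 583812 \left(- \frac{103023901061953}{236029255}\right) = - \frac{60146589726780904836}{236029255}$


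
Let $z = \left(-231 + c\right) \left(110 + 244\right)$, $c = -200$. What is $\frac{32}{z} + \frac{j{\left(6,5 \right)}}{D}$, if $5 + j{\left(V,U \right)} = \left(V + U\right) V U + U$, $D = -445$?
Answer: $- \frac{5036366}{6789543} \approx -0.74178$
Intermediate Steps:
$z = -152574$ ($z = \left(-231 - 200\right) \left(110 + 244\right) = \left(-431\right) 354 = -152574$)
$j{\left(V,U \right)} = -5 + U + U V \left(U + V\right)$ ($j{\left(V,U \right)} = -5 + \left(\left(V + U\right) V U + U\right) = -5 + \left(\left(U + V\right) V U + U\right) = -5 + \left(V \left(U + V\right) U + U\right) = -5 + \left(U V \left(U + V\right) + U\right) = -5 + \left(U + U V \left(U + V\right)\right) = -5 + U + U V \left(U + V\right)$)
$\frac{32}{z} + \frac{j{\left(6,5 \right)}}{D} = \frac{32}{-152574} + \frac{-5 + 5 + 5 \cdot 6^{2} + 6 \cdot 5^{2}}{-445} = 32 \left(- \frac{1}{152574}\right) + \left(-5 + 5 + 5 \cdot 36 + 6 \cdot 25\right) \left(- \frac{1}{445}\right) = - \frac{16}{76287} + \left(-5 + 5 + 180 + 150\right) \left(- \frac{1}{445}\right) = - \frac{16}{76287} + 330 \left(- \frac{1}{445}\right) = - \frac{16}{76287} - \frac{66}{89} = - \frac{5036366}{6789543}$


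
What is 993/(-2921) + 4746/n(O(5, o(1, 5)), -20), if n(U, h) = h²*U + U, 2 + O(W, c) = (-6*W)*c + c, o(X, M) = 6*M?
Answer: -180543681/510695956 ≈ -0.35352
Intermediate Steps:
O(W, c) = -2 + c - 6*W*c (O(W, c) = -2 + ((-6*W)*c + c) = -2 + (-6*W*c + c) = -2 + (c - 6*W*c) = -2 + c - 6*W*c)
n(U, h) = U + U*h² (n(U, h) = U*h² + U = U + U*h²)
993/(-2921) + 4746/n(O(5, o(1, 5)), -20) = 993/(-2921) + 4746/(((-2 + 6*5 - 6*5*6*5)*(1 + (-20)²))) = 993*(-1/2921) + 4746/(((-2 + 30 - 6*5*30)*(1 + 400))) = -993/2921 + 4746/(((-2 + 30 - 900)*401)) = -993/2921 + 4746/((-872*401)) = -993/2921 + 4746/(-349672) = -993/2921 + 4746*(-1/349672) = -993/2921 - 2373/174836 = -180543681/510695956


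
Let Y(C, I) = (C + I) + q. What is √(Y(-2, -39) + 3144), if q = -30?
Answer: √3073 ≈ 55.435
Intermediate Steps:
Y(C, I) = -30 + C + I (Y(C, I) = (C + I) - 30 = -30 + C + I)
√(Y(-2, -39) + 3144) = √((-30 - 2 - 39) + 3144) = √(-71 + 3144) = √3073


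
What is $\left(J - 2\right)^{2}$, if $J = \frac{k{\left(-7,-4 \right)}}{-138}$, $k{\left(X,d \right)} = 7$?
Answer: $\frac{80089}{19044} \approx 4.2055$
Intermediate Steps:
$J = - \frac{7}{138}$ ($J = \frac{7}{-138} = 7 \left(- \frac{1}{138}\right) = - \frac{7}{138} \approx -0.050725$)
$\left(J - 2\right)^{2} = \left(- \frac{7}{138} - 2\right)^{2} = \left(- \frac{283}{138}\right)^{2} = \frac{80089}{19044}$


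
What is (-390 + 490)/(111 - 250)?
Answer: -100/139 ≈ -0.71942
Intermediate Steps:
(-390 + 490)/(111 - 250) = 100/(-139) = 100*(-1/139) = -100/139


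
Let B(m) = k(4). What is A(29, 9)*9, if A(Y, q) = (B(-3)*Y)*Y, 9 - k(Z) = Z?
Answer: 37845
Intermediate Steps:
k(Z) = 9 - Z
B(m) = 5 (B(m) = 9 - 1*4 = 9 - 4 = 5)
A(Y, q) = 5*Y**2 (A(Y, q) = (5*Y)*Y = 5*Y**2)
A(29, 9)*9 = (5*29**2)*9 = (5*841)*9 = 4205*9 = 37845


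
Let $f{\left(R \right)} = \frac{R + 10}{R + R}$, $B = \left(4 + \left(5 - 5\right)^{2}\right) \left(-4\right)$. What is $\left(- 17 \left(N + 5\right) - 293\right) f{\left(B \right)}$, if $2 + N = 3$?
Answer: $- \frac{1185}{16} \approx -74.063$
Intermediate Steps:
$N = 1$ ($N = -2 + 3 = 1$)
$B = -16$ ($B = \left(4 + 0^{2}\right) \left(-4\right) = \left(4 + 0\right) \left(-4\right) = 4 \left(-4\right) = -16$)
$f{\left(R \right)} = \frac{10 + R}{2 R}$
$\left(- 17 \left(N + 5\right) - 293\right) f{\left(B \right)} = \left(- 17 \left(1 + 5\right) - 293\right) \frac{10 - 16}{2 \left(-16\right)} = \left(\left(-17\right) 6 - 293\right) \frac{1}{2} \left(- \frac{1}{16}\right) \left(-6\right) = \left(-102 - 293\right) \frac{3}{16} = \left(-395\right) \frac{3}{16} = - \frac{1185}{16}$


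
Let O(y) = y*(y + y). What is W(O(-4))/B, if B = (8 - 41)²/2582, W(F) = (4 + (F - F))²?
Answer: 41312/1089 ≈ 37.936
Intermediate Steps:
O(y) = 2*y² (O(y) = y*(2*y) = 2*y²)
W(F) = 16 (W(F) = (4 + 0)² = 4² = 16)
B = 1089/2582 (B = (-33)²*(1/2582) = 1089*(1/2582) = 1089/2582 ≈ 0.42177)
W(O(-4))/B = 16/(1089/2582) = 16*(2582/1089) = 41312/1089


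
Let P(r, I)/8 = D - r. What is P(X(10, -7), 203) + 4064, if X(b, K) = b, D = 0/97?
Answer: 3984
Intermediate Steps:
D = 0 (D = 0*(1/97) = 0)
P(r, I) = -8*r (P(r, I) = 8*(0 - r) = 8*(-r) = -8*r)
P(X(10, -7), 203) + 4064 = -8*10 + 4064 = -80 + 4064 = 3984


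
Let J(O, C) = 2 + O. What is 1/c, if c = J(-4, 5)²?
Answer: ¼ ≈ 0.25000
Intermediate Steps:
c = 4 (c = (2 - 4)² = (-2)² = 4)
1/c = 1/4 = ¼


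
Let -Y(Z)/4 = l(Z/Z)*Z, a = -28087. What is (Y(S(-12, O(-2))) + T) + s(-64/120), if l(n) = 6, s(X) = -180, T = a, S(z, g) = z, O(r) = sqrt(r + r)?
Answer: -27979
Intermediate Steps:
O(r) = sqrt(2)*sqrt(r) (O(r) = sqrt(2*r) = sqrt(2)*sqrt(r))
T = -28087
Y(Z) = -24*Z
(Y(S(-12, O(-2))) + T) + s(-64/120) = (-24*(-12) - 28087) - 180 = (288 - 28087) - 180 = -27799 - 180 = -27979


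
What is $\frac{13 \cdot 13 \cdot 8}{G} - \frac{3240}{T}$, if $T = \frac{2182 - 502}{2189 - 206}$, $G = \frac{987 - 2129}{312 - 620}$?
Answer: $- \frac{27656999}{7994} \approx -3459.7$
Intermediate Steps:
$G = \frac{571}{154}$ ($G = - \frac{1142}{-308} = \left(-1142\right) \left(- \frac{1}{308}\right) = \frac{571}{154} \approx 3.7078$)
$T = \frac{560}{661}$ ($T = \frac{2182 - 502}{1983} = \left(2182 - 502\right) \frac{1}{1983} = 1680 \cdot \frac{1}{1983} = \frac{560}{661} \approx 0.8472$)
$\frac{13 \cdot 13 \cdot 8}{G} - \frac{3240}{T} = \frac{13 \cdot 13 \cdot 8}{\frac{571}{154}} - \frac{3240}{\frac{560}{661}} = 169 \cdot 8 \cdot \frac{154}{571} - \frac{53541}{14} = 1352 \cdot \frac{154}{571} - \frac{53541}{14} = \frac{208208}{571} - \frac{53541}{14} = - \frac{27656999}{7994}$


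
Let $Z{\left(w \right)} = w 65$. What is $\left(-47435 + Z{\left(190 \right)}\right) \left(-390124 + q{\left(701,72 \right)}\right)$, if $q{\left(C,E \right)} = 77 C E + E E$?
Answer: $-122846759340$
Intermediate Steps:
$Z{\left(w \right)} = 65 w$
$q{\left(C,E \right)} = E^{2} + 77 C E$ ($q{\left(C,E \right)} = 77 C E + E^{2} = E^{2} + 77 C E$)
$\left(-47435 + Z{\left(190 \right)}\right) \left(-390124 + q{\left(701,72 \right)}\right) = \left(-47435 + 65 \cdot 190\right) \left(-390124 + 72 \left(72 + 77 \cdot 701\right)\right) = \left(-47435 + 12350\right) \left(-390124 + 72 \left(72 + 53977\right)\right) = - 35085 \left(-390124 + 72 \cdot 54049\right) = - 35085 \left(-390124 + 3891528\right) = \left(-35085\right) 3501404 = -122846759340$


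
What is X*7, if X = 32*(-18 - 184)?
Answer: -45248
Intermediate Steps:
X = -6464 (X = 32*(-202) = -6464)
X*7 = -6464*7 = -45248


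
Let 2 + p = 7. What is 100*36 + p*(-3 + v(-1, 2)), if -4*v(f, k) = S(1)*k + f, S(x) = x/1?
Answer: 14335/4 ≈ 3583.8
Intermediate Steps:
S(x) = x (S(x) = x*1 = x)
p = 5 (p = -2 + 7 = 5)
v(f, k) = -f/4 - k/4 (v(f, k) = -(1*k + f)/4 = -(k + f)/4 = -(f + k)/4 = -f/4 - k/4)
100*36 + p*(-3 + v(-1, 2)) = 100*36 + 5*(-3 + (-¼*(-1) - ¼*2)) = 3600 + 5*(-3 + (¼ - ½)) = 3600 + 5*(-3 - ¼) = 3600 + 5*(-13/4) = 3600 - 65/4 = 14335/4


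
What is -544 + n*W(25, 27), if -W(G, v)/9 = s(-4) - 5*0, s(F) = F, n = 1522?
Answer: 54248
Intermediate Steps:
W(G, v) = 36 (W(G, v) = -9*(-4 - 5*0) = -9*(-4 + 0) = -9*(-4) = 36)
-544 + n*W(25, 27) = -544 + 1522*36 = -544 + 54792 = 54248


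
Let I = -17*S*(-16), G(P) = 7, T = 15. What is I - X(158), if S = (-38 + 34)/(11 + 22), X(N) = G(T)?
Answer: -1319/33 ≈ -39.970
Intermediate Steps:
X(N) = 7
S = -4/33 ≈ -0.12121
I = -1088/33 (I = -17*(-4/33)*(-16) = (68/33)*(-16) = -1088/33 ≈ -32.970)
I - X(158) = -1088/33 - 1*7 = -1088/33 - 7 = -1319/33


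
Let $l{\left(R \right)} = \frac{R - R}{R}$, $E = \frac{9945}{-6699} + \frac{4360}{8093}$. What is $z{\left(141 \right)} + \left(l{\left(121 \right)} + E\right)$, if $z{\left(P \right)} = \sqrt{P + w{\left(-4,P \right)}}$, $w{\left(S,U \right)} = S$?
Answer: $- \frac{17092415}{18071669} + \sqrt{137} \approx 10.759$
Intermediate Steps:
$E = - \frac{17092415}{18071669}$ ($E = 9945 \left(- \frac{1}{6699}\right) + 4360 \cdot \frac{1}{8093} = - \frac{3315}{2233} + \frac{4360}{8093} = - \frac{17092415}{18071669} \approx -0.94581$)
$z{\left(P \right)} = \sqrt{-4 + P}$ ($z{\left(P \right)} = \sqrt{P - 4} = \sqrt{-4 + P}$)
$l{\left(R \right)} = 0$ ($l{\left(R \right)} = \frac{0}{R} = 0$)
$z{\left(141 \right)} + \left(l{\left(121 \right)} + E\right) = \sqrt{-4 + 141} + \left(0 - \frac{17092415}{18071669}\right) = \sqrt{137} - \frac{17092415}{18071669} = - \frac{17092415}{18071669} + \sqrt{137}$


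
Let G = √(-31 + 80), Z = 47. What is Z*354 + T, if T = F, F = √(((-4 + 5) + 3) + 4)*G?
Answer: 16638 + 14*√2 ≈ 16658.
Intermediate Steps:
G = 7 (G = √49 = 7)
F = 14*√2 (F = √(((-4 + 5) + 3) + 4)*7 = √((1 + 3) + 4)*7 = √(4 + 4)*7 = √8*7 = (2*√2)*7 = 14*√2 ≈ 19.799)
T = 14*√2 ≈ 19.799
Z*354 + T = 47*354 + 14*√2 = 16638 + 14*√2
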